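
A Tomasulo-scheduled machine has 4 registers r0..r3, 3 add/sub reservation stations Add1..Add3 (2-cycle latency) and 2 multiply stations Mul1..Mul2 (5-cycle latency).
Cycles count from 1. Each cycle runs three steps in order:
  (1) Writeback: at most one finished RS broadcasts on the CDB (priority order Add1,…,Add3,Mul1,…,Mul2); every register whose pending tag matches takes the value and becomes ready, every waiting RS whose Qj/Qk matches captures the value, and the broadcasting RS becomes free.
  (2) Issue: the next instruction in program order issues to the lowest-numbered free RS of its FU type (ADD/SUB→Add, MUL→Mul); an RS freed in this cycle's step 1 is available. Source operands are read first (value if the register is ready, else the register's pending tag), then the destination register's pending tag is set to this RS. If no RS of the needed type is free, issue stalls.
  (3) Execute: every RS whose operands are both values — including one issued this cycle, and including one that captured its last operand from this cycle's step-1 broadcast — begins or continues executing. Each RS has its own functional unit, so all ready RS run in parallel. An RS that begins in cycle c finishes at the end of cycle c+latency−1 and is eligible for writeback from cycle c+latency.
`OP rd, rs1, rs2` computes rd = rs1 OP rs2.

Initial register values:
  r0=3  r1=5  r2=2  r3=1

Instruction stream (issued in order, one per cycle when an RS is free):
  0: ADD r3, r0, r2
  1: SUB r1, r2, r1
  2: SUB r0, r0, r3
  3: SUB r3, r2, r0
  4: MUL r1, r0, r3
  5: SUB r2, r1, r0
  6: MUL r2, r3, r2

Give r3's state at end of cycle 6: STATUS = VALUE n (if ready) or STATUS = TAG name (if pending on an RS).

cycle 1: issue ADD r3<-Add1 // r0:3,r1:5,r2:2,r3:Add1
cycle 2: issue SUB r1<-Add2 // r0:3,r1:Add2,r2:2,r3:Add1
cycle 3: CDB Add1=5; issue SUB r0<-Add1 // r0:Add1,r1:Add2,r2:2,r3:5
cycle 4: CDB Add2=-3; issue SUB r3<-Add2 // r0:Add1,r1:-3,r2:2,r3:Add2
cycle 5: CDB Add1=-2; issue MUL r1<-Mul1 // r0:-2,r1:Mul1,r2:2,r3:Add2
cycle 6: issue SUB r2<-Add1 // r0:-2,r1:Mul1,r2:Add1,r3:Add2

STATUS = TAG Add2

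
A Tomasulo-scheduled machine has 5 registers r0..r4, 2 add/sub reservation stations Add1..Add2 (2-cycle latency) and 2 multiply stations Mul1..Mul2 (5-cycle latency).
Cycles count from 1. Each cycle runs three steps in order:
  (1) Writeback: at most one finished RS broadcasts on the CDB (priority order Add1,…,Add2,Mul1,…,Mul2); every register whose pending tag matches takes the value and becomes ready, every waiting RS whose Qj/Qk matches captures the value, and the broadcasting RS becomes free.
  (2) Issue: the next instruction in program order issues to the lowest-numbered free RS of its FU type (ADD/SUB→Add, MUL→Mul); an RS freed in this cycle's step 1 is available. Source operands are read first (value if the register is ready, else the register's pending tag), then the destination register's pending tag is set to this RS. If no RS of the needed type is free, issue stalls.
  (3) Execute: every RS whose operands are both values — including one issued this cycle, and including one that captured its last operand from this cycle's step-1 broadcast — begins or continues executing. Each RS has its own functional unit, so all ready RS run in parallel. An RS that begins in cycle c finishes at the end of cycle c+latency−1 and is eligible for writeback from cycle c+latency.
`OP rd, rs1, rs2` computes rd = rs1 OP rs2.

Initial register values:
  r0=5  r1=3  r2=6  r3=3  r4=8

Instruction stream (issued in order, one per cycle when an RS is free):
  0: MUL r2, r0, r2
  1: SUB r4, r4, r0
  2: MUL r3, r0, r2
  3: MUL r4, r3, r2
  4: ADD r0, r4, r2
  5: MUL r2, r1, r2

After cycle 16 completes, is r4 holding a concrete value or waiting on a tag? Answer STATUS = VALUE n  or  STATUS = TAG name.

cycle 1: issue MUL r2<-Mul1 // r0:5,r1:3,r2:Mul1,r3:3,r4:8
cycle 2: issue SUB r4<-Add1 // r0:5,r1:3,r2:Mul1,r3:3,r4:Add1
cycle 3: issue MUL r3<-Mul2 // r0:5,r1:3,r2:Mul1,r3:Mul2,r4:Add1
cycle 4: CDB Add1=3; stall // r0:5,r1:3,r2:Mul1,r3:Mul2,r4:3
cycle 5: stall // r0:5,r1:3,r2:Mul1,r3:Mul2,r4:3
cycle 6: CDB Mul1=30; issue MUL r4<-Mul1 // r0:5,r1:3,r2:30,r3:Mul2,r4:Mul1
cycle 7: issue ADD r0<-Add1 // r0:Add1,r1:3,r2:30,r3:Mul2,r4:Mul1
cycle 8: stall // r0:Add1,r1:3,r2:30,r3:Mul2,r4:Mul1
cycle 9: stall // r0:Add1,r1:3,r2:30,r3:Mul2,r4:Mul1
cycle 10: stall // r0:Add1,r1:3,r2:30,r3:Mul2,r4:Mul1
cycle 11: CDB Mul2=150; issue MUL r2<-Mul2 // r0:Add1,r1:3,r2:Mul2,r3:150,r4:Mul1
cycle 12: - // r0:Add1,r1:3,r2:Mul2,r3:150,r4:Mul1
cycle 13: - // r0:Add1,r1:3,r2:Mul2,r3:150,r4:Mul1
cycle 14: - // r0:Add1,r1:3,r2:Mul2,r3:150,r4:Mul1
cycle 15: - // r0:Add1,r1:3,r2:Mul2,r3:150,r4:Mul1
cycle 16: CDB Mul1=4500 // r0:Add1,r1:3,r2:Mul2,r3:150,r4:4500

STATUS = VALUE 4500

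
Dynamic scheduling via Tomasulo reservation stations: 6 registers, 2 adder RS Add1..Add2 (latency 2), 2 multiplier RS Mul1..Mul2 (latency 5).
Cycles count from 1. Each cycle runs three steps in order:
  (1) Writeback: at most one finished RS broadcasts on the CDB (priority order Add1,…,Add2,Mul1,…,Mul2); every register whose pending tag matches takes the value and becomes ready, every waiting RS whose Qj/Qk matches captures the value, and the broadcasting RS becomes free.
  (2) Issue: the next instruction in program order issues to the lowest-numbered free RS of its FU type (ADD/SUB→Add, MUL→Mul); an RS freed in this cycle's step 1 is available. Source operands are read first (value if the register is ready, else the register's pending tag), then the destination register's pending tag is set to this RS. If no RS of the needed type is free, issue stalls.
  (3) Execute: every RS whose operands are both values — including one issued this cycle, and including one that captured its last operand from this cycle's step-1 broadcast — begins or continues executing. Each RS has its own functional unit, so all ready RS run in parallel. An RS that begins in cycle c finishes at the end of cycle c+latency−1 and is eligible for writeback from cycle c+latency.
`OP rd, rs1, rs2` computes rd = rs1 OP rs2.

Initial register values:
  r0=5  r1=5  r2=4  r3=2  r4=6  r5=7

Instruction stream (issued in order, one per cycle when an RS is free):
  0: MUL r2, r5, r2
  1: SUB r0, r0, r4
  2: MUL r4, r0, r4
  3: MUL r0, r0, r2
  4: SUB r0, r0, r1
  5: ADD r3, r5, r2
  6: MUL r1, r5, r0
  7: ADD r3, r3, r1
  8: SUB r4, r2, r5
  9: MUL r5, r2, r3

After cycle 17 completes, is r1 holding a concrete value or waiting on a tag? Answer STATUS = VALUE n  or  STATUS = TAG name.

cycle 1: issue MUL r2<-Mul1 // r0:5,r1:5,r2:Mul1,r3:2,r4:6,r5:7
cycle 2: issue SUB r0<-Add1 // r0:Add1,r1:5,r2:Mul1,r3:2,r4:6,r5:7
cycle 3: issue MUL r4<-Mul2 // r0:Add1,r1:5,r2:Mul1,r3:2,r4:Mul2,r5:7
cycle 4: CDB Add1=-1; stall // r0:-1,r1:5,r2:Mul1,r3:2,r4:Mul2,r5:7
cycle 5: stall // r0:-1,r1:5,r2:Mul1,r3:2,r4:Mul2,r5:7
cycle 6: CDB Mul1=28; issue MUL r0<-Mul1 // r0:Mul1,r1:5,r2:28,r3:2,r4:Mul2,r5:7
cycle 7: issue SUB r0<-Add1 // r0:Add1,r1:5,r2:28,r3:2,r4:Mul2,r5:7
cycle 8: issue ADD r3<-Add2 // r0:Add1,r1:5,r2:28,r3:Add2,r4:Mul2,r5:7
cycle 9: CDB Mul2=-6; issue MUL r1<-Mul2 // r0:Add1,r1:Mul2,r2:28,r3:Add2,r4:-6,r5:7
cycle 10: CDB Add2=35; issue ADD r3<-Add2 // r0:Add1,r1:Mul2,r2:28,r3:Add2,r4:-6,r5:7
cycle 11: CDB Mul1=-28; stall // r0:Add1,r1:Mul2,r2:28,r3:Add2,r4:-6,r5:7
cycle 12: stall // r0:Add1,r1:Mul2,r2:28,r3:Add2,r4:-6,r5:7
cycle 13: CDB Add1=-33; issue SUB r4<-Add1 // r0:-33,r1:Mul2,r2:28,r3:Add2,r4:Add1,r5:7
cycle 14: issue MUL r5<-Mul1 // r0:-33,r1:Mul2,r2:28,r3:Add2,r4:Add1,r5:Mul1
cycle 15: CDB Add1=21 // r0:-33,r1:Mul2,r2:28,r3:Add2,r4:21,r5:Mul1
cycle 16: - // r0:-33,r1:Mul2,r2:28,r3:Add2,r4:21,r5:Mul1
cycle 17: - // r0:-33,r1:Mul2,r2:28,r3:Add2,r4:21,r5:Mul1

STATUS = TAG Mul2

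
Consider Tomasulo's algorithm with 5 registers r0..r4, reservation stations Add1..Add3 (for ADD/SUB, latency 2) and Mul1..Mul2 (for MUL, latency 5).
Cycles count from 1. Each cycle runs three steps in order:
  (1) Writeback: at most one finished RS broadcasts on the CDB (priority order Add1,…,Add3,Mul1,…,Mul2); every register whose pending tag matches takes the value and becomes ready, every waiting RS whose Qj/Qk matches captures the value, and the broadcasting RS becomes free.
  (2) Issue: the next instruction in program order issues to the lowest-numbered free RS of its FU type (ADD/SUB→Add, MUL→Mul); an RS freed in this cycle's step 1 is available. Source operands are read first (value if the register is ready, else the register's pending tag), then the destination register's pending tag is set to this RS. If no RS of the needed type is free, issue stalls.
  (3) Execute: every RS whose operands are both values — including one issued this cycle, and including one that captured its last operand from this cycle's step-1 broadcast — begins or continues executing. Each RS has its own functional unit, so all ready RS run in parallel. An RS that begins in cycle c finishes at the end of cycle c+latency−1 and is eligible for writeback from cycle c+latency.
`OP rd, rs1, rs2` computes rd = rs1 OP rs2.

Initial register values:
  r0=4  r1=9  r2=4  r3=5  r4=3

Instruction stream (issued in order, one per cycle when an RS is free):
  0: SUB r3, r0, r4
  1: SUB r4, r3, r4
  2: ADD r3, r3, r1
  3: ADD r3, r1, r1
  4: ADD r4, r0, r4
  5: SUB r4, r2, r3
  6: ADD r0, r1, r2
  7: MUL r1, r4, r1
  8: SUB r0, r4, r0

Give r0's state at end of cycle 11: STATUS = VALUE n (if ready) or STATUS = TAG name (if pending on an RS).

STATUS = TAG Add1

  c1: issue SUB r3<-Add1  regs: r0:4,r1:9,r2:4,r3:Add1,r4:3
  c2: issue SUB r4<-Add2  regs: r0:4,r1:9,r2:4,r3:Add1,r4:Add2
  c3: CDB Add1=1; issue ADD r3<-Add1  regs: r0:4,r1:9,r2:4,r3:Add1,r4:Add2
  c4: issue ADD r3<-Add3  regs: r0:4,r1:9,r2:4,r3:Add3,r4:Add2
  c5: CDB Add1=10; issue ADD r4<-Add1  regs: r0:4,r1:9,r2:4,r3:Add3,r4:Add1
  c6: CDB Add2=-2; issue SUB r4<-Add2  regs: r0:4,r1:9,r2:4,r3:Add3,r4:Add2
  c7: CDB Add3=18; issue ADD r0<-Add3  regs: r0:Add3,r1:9,r2:4,r3:18,r4:Add2
  c8: CDB Add1=2; issue MUL r1<-Mul1  regs: r0:Add3,r1:Mul1,r2:4,r3:18,r4:Add2
  c9: CDB Add2=-14; issue SUB r0<-Add1  regs: r0:Add1,r1:Mul1,r2:4,r3:18,r4:-14
  c10: CDB Add3=13  regs: r0:Add1,r1:Mul1,r2:4,r3:18,r4:-14
  c11: -  regs: r0:Add1,r1:Mul1,r2:4,r3:18,r4:-14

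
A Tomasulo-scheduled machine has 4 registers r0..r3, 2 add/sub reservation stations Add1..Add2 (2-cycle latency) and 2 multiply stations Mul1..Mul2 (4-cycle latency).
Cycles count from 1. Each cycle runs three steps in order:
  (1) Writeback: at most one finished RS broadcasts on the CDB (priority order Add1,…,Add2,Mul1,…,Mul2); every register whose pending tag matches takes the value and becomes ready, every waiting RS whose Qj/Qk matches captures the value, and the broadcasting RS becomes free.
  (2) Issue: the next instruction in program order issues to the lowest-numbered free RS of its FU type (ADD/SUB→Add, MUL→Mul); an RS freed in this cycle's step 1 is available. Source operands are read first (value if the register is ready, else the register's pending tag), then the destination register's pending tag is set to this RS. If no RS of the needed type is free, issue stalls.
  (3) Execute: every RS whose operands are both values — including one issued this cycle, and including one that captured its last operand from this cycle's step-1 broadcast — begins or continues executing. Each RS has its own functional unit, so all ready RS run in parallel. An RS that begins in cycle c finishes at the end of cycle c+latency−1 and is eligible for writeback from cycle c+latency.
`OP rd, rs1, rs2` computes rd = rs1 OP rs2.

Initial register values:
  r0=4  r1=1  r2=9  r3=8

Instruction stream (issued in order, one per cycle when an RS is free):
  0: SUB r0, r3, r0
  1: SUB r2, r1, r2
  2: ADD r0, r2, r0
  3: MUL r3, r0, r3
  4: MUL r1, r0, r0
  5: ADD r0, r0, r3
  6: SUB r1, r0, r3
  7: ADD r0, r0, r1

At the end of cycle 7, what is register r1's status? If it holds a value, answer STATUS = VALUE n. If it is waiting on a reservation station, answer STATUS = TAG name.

  c1: issue SUB r0<-Add1  regs: r0:Add1,r1:1,r2:9,r3:8
  c2: issue SUB r2<-Add2  regs: r0:Add1,r1:1,r2:Add2,r3:8
  c3: CDB Add1=4; issue ADD r0<-Add1  regs: r0:Add1,r1:1,r2:Add2,r3:8
  c4: CDB Add2=-8; issue MUL r3<-Mul1  regs: r0:Add1,r1:1,r2:-8,r3:Mul1
  c5: issue MUL r1<-Mul2  regs: r0:Add1,r1:Mul2,r2:-8,r3:Mul1
  c6: CDB Add1=-4; issue ADD r0<-Add1  regs: r0:Add1,r1:Mul2,r2:-8,r3:Mul1
  c7: issue SUB r1<-Add2  regs: r0:Add1,r1:Add2,r2:-8,r3:Mul1

STATUS = TAG Add2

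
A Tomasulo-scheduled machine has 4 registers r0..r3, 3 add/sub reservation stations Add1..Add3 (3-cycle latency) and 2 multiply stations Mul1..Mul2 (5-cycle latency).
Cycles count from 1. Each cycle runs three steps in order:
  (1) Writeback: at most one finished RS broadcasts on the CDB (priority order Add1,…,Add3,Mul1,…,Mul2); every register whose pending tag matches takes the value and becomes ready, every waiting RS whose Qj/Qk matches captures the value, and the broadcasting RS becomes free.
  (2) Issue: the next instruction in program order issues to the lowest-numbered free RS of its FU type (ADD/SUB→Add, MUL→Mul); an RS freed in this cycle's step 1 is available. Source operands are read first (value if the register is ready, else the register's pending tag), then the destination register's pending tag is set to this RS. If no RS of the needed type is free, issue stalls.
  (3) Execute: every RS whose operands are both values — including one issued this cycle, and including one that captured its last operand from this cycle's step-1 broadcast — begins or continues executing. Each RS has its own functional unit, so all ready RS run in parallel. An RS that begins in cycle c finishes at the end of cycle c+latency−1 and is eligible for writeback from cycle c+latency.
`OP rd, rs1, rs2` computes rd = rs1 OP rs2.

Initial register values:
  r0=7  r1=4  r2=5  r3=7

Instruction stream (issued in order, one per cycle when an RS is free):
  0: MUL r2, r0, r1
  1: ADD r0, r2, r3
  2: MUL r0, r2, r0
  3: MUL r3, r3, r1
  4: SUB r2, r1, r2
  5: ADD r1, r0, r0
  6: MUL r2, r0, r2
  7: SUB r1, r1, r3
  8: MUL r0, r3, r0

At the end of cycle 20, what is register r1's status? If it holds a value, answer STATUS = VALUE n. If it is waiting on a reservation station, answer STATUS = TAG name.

STATUS = VALUE 1932

  c1: issue MUL r2<-Mul1  regs: r0:7,r1:4,r2:Mul1,r3:7
  c2: issue ADD r0<-Add1  regs: r0:Add1,r1:4,r2:Mul1,r3:7
  c3: issue MUL r0<-Mul2  regs: r0:Mul2,r1:4,r2:Mul1,r3:7
  c4: stall  regs: r0:Mul2,r1:4,r2:Mul1,r3:7
  c5: stall  regs: r0:Mul2,r1:4,r2:Mul1,r3:7
  c6: CDB Mul1=28; issue MUL r3<-Mul1  regs: r0:Mul2,r1:4,r2:28,r3:Mul1
  c7: issue SUB r2<-Add2  regs: r0:Mul2,r1:4,r2:Add2,r3:Mul1
  c8: issue ADD r1<-Add3  regs: r0:Mul2,r1:Add3,r2:Add2,r3:Mul1
  c9: CDB Add1=35; stall  regs: r0:Mul2,r1:Add3,r2:Add2,r3:Mul1
  c10: CDB Add2=-24; stall  regs: r0:Mul2,r1:Add3,r2:-24,r3:Mul1
  c11: CDB Mul1=28; issue MUL r2<-Mul1  regs: r0:Mul2,r1:Add3,r2:Mul1,r3:28
  c12: issue SUB r1<-Add1  regs: r0:Mul2,r1:Add1,r2:Mul1,r3:28
  c13: stall  regs: r0:Mul2,r1:Add1,r2:Mul1,r3:28
  c14: CDB Mul2=980; issue MUL r0<-Mul2  regs: r0:Mul2,r1:Add1,r2:Mul1,r3:28
  c15: -  regs: r0:Mul2,r1:Add1,r2:Mul1,r3:28
  c16: -  regs: r0:Mul2,r1:Add1,r2:Mul1,r3:28
  c17: CDB Add3=1960  regs: r0:Mul2,r1:Add1,r2:Mul1,r3:28
  c18: -  regs: r0:Mul2,r1:Add1,r2:Mul1,r3:28
  c19: CDB Mul1=-23520  regs: r0:Mul2,r1:Add1,r2:-23520,r3:28
  c20: CDB Add1=1932  regs: r0:Mul2,r1:1932,r2:-23520,r3:28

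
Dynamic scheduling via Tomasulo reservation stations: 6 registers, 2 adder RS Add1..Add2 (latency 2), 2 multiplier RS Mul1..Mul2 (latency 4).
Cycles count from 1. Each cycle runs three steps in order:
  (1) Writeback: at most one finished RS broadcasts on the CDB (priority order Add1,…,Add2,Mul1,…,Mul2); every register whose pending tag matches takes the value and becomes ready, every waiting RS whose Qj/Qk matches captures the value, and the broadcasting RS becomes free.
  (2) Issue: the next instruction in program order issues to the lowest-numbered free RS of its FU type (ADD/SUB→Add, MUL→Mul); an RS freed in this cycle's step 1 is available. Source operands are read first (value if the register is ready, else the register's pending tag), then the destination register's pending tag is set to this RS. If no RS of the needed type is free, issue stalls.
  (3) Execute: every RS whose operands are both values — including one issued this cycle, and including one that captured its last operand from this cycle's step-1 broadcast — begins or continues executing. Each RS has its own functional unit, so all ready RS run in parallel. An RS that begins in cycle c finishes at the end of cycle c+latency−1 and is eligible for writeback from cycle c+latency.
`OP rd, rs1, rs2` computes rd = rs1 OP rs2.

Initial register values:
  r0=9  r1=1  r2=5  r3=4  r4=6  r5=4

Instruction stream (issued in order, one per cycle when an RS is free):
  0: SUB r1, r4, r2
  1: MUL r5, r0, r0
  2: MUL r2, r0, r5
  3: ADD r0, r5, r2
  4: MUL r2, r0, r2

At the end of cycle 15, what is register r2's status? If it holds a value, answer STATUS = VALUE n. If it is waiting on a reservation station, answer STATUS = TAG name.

STATUS = TAG Mul1

c1: issue SUB r1<-Add1 | r0:9,r1:Add1,r2:5,r3:4,r4:6,r5:4
c2: issue MUL r5<-Mul1 | r0:9,r1:Add1,r2:5,r3:4,r4:6,r5:Mul1
c3: CDB Add1=1; issue MUL r2<-Mul2 | r0:9,r1:1,r2:Mul2,r3:4,r4:6,r5:Mul1
c4: issue ADD r0<-Add1 | r0:Add1,r1:1,r2:Mul2,r3:4,r4:6,r5:Mul1
c5: stall | r0:Add1,r1:1,r2:Mul2,r3:4,r4:6,r5:Mul1
c6: CDB Mul1=81; issue MUL r2<-Mul1 | r0:Add1,r1:1,r2:Mul1,r3:4,r4:6,r5:81
c7: - | r0:Add1,r1:1,r2:Mul1,r3:4,r4:6,r5:81
c8: - | r0:Add1,r1:1,r2:Mul1,r3:4,r4:6,r5:81
c9: - | r0:Add1,r1:1,r2:Mul1,r3:4,r4:6,r5:81
c10: CDB Mul2=729 | r0:Add1,r1:1,r2:Mul1,r3:4,r4:6,r5:81
c11: - | r0:Add1,r1:1,r2:Mul1,r3:4,r4:6,r5:81
c12: CDB Add1=810 | r0:810,r1:1,r2:Mul1,r3:4,r4:6,r5:81
c13: - | r0:810,r1:1,r2:Mul1,r3:4,r4:6,r5:81
c14: - | r0:810,r1:1,r2:Mul1,r3:4,r4:6,r5:81
c15: - | r0:810,r1:1,r2:Mul1,r3:4,r4:6,r5:81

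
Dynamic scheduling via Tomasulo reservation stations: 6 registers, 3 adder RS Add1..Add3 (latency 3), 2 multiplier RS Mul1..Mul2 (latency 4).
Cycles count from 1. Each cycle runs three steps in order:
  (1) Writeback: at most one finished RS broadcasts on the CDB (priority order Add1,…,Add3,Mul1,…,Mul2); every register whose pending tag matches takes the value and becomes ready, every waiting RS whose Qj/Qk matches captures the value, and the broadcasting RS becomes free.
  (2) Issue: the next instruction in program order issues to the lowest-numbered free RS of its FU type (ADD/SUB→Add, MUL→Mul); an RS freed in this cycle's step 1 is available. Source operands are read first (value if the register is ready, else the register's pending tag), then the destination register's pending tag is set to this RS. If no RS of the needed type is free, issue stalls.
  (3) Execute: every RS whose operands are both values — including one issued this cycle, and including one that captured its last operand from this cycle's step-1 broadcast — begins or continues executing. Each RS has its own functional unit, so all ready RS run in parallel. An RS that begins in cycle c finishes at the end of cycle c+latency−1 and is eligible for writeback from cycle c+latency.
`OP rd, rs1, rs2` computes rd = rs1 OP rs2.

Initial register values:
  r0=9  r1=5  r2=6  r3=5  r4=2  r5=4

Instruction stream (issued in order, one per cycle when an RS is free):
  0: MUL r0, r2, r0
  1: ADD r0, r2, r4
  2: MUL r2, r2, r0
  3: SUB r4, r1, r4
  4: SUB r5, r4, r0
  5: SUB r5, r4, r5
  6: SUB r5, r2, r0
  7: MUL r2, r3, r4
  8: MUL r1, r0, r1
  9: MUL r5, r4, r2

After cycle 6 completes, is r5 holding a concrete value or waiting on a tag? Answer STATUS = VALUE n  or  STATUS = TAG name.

STATUS = TAG Add3

cycle 1: issue MUL r0<-Mul1 // r0:Mul1,r1:5,r2:6,r3:5,r4:2,r5:4
cycle 2: issue ADD r0<-Add1 // r0:Add1,r1:5,r2:6,r3:5,r4:2,r5:4
cycle 3: issue MUL r2<-Mul2 // r0:Add1,r1:5,r2:Mul2,r3:5,r4:2,r5:4
cycle 4: issue SUB r4<-Add2 // r0:Add1,r1:5,r2:Mul2,r3:5,r4:Add2,r5:4
cycle 5: CDB Add1=8; issue SUB r5<-Add1 // r0:8,r1:5,r2:Mul2,r3:5,r4:Add2,r5:Add1
cycle 6: CDB Mul1=54; issue SUB r5<-Add3 // r0:8,r1:5,r2:Mul2,r3:5,r4:Add2,r5:Add3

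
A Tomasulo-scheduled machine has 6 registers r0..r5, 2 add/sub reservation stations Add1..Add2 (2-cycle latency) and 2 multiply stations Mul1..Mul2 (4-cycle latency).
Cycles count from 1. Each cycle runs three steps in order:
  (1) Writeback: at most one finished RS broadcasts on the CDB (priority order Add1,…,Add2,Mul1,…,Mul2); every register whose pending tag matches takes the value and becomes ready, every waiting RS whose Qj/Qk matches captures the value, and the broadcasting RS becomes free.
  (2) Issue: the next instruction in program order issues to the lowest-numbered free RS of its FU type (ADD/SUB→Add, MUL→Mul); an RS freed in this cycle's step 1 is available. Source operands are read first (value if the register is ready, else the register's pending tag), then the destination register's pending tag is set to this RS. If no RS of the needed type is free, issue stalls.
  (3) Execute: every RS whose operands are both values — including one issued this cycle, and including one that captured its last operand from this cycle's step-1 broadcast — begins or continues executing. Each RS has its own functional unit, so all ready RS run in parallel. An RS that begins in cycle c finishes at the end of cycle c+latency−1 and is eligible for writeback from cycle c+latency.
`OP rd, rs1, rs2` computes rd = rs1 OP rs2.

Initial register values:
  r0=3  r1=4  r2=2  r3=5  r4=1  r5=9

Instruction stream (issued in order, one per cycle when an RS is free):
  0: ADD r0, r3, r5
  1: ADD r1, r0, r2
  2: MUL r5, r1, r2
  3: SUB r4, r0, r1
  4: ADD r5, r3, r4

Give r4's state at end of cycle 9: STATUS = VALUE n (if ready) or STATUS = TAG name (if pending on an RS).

cycle 1: issue ADD r0<-Add1 // r0:Add1,r1:4,r2:2,r3:5,r4:1,r5:9
cycle 2: issue ADD r1<-Add2 // r0:Add1,r1:Add2,r2:2,r3:5,r4:1,r5:9
cycle 3: CDB Add1=14; issue MUL r5<-Mul1 // r0:14,r1:Add2,r2:2,r3:5,r4:1,r5:Mul1
cycle 4: issue SUB r4<-Add1 // r0:14,r1:Add2,r2:2,r3:5,r4:Add1,r5:Mul1
cycle 5: CDB Add2=16; issue ADD r5<-Add2 // r0:14,r1:16,r2:2,r3:5,r4:Add1,r5:Add2
cycle 6: - // r0:14,r1:16,r2:2,r3:5,r4:Add1,r5:Add2
cycle 7: CDB Add1=-2 // r0:14,r1:16,r2:2,r3:5,r4:-2,r5:Add2
cycle 8: - // r0:14,r1:16,r2:2,r3:5,r4:-2,r5:Add2
cycle 9: CDB Add2=3 // r0:14,r1:16,r2:2,r3:5,r4:-2,r5:3

STATUS = VALUE -2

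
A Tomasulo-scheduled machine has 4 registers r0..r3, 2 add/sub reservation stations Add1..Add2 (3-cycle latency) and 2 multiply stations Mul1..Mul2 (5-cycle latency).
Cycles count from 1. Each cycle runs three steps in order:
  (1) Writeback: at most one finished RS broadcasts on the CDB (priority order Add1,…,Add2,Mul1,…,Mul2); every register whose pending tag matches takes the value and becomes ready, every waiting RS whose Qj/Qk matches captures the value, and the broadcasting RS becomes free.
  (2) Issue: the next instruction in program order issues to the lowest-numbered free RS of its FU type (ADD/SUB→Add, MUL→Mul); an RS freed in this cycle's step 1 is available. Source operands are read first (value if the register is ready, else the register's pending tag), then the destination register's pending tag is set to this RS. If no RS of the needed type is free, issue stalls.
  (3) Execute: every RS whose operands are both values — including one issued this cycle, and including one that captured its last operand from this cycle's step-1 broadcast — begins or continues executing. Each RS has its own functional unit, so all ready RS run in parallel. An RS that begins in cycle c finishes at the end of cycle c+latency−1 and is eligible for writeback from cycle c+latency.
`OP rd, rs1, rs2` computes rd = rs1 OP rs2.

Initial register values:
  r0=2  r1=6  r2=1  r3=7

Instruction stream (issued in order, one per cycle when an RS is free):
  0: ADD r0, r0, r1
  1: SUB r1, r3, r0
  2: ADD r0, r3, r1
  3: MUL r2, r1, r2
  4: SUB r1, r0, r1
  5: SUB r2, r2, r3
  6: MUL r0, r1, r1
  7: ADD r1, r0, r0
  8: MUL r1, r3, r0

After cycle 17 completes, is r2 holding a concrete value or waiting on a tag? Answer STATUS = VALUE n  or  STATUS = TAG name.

STATUS = VALUE -8

c1: issue ADD r0<-Add1 | r0:Add1,r1:6,r2:1,r3:7
c2: issue SUB r1<-Add2 | r0:Add1,r1:Add2,r2:1,r3:7
c3: stall | r0:Add1,r1:Add2,r2:1,r3:7
c4: CDB Add1=8; issue ADD r0<-Add1 | r0:Add1,r1:Add2,r2:1,r3:7
c5: issue MUL r2<-Mul1 | r0:Add1,r1:Add2,r2:Mul1,r3:7
c6: stall | r0:Add1,r1:Add2,r2:Mul1,r3:7
c7: CDB Add2=-1; issue SUB r1<-Add2 | r0:Add1,r1:Add2,r2:Mul1,r3:7
c8: stall | r0:Add1,r1:Add2,r2:Mul1,r3:7
c9: stall | r0:Add1,r1:Add2,r2:Mul1,r3:7
c10: CDB Add1=6; issue SUB r2<-Add1 | r0:6,r1:Add2,r2:Add1,r3:7
c11: issue MUL r0<-Mul2 | r0:Mul2,r1:Add2,r2:Add1,r3:7
c12: CDB Mul1=-1; stall | r0:Mul2,r1:Add2,r2:Add1,r3:7
c13: CDB Add2=7; issue ADD r1<-Add2 | r0:Mul2,r1:Add2,r2:Add1,r3:7
c14: issue MUL r1<-Mul1 | r0:Mul2,r1:Mul1,r2:Add1,r3:7
c15: CDB Add1=-8 | r0:Mul2,r1:Mul1,r2:-8,r3:7
c16: - | r0:Mul2,r1:Mul1,r2:-8,r3:7
c17: - | r0:Mul2,r1:Mul1,r2:-8,r3:7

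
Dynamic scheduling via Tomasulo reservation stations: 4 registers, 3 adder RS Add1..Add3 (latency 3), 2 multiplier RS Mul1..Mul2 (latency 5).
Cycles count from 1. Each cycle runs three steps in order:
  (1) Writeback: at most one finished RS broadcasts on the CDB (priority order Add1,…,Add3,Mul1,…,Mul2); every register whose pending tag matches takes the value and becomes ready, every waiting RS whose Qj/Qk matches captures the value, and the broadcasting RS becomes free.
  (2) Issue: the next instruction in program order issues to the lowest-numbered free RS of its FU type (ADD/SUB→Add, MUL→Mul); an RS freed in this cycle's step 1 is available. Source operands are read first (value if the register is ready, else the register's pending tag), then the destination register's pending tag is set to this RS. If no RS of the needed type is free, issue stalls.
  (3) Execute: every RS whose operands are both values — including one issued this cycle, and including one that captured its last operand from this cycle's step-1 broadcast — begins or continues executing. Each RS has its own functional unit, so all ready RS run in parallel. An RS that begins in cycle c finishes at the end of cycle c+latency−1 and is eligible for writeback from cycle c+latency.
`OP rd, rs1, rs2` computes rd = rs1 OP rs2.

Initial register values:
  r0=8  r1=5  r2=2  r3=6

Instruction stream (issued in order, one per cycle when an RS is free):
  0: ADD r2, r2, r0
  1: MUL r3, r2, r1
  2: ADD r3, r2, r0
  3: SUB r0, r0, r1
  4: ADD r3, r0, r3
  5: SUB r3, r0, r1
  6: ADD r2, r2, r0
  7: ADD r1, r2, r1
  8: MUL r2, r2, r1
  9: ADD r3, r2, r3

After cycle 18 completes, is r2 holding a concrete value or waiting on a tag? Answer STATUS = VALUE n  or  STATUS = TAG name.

STATUS = TAG Mul1

c1: issue ADD r2<-Add1 | r0:8,r1:5,r2:Add1,r3:6
c2: issue MUL r3<-Mul1 | r0:8,r1:5,r2:Add1,r3:Mul1
c3: issue ADD r3<-Add2 | r0:8,r1:5,r2:Add1,r3:Add2
c4: CDB Add1=10; issue SUB r0<-Add1 | r0:Add1,r1:5,r2:10,r3:Add2
c5: issue ADD r3<-Add3 | r0:Add1,r1:5,r2:10,r3:Add3
c6: stall | r0:Add1,r1:5,r2:10,r3:Add3
c7: CDB Add1=3; issue SUB r3<-Add1 | r0:3,r1:5,r2:10,r3:Add1
c8: CDB Add2=18; issue ADD r2<-Add2 | r0:3,r1:5,r2:Add2,r3:Add1
c9: CDB Mul1=50; stall | r0:3,r1:5,r2:Add2,r3:Add1
c10: CDB Add1=-2; issue ADD r1<-Add1 | r0:3,r1:Add1,r2:Add2,r3:-2
c11: CDB Add2=13; issue MUL r2<-Mul1 | r0:3,r1:Add1,r2:Mul1,r3:-2
c12: CDB Add3=21; issue ADD r3<-Add2 | r0:3,r1:Add1,r2:Mul1,r3:Add2
c13: - | r0:3,r1:Add1,r2:Mul1,r3:Add2
c14: CDB Add1=18 | r0:3,r1:18,r2:Mul1,r3:Add2
c15: - | r0:3,r1:18,r2:Mul1,r3:Add2
c16: - | r0:3,r1:18,r2:Mul1,r3:Add2
c17: - | r0:3,r1:18,r2:Mul1,r3:Add2
c18: - | r0:3,r1:18,r2:Mul1,r3:Add2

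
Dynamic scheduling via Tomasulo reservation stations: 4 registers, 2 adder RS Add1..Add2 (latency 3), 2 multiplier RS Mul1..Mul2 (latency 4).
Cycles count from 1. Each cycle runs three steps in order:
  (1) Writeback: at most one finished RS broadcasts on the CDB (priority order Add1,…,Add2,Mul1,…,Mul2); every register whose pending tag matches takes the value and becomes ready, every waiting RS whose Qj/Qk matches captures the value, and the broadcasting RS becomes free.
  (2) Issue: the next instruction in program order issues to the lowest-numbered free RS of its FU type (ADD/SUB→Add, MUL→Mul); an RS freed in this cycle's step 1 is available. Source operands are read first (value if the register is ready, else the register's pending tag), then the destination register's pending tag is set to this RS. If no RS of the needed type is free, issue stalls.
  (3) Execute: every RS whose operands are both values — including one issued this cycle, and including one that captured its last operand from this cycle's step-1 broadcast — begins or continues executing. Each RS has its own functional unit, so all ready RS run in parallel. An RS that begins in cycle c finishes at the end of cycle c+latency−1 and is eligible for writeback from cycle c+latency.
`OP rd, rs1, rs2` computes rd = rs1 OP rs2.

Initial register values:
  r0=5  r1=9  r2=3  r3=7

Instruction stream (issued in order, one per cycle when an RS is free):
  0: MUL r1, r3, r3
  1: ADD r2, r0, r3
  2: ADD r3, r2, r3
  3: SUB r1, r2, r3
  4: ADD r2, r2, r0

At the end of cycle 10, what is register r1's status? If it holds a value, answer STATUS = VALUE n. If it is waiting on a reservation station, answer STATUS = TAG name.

cycle 1: issue MUL r1<-Mul1 // r0:5,r1:Mul1,r2:3,r3:7
cycle 2: issue ADD r2<-Add1 // r0:5,r1:Mul1,r2:Add1,r3:7
cycle 3: issue ADD r3<-Add2 // r0:5,r1:Mul1,r2:Add1,r3:Add2
cycle 4: stall // r0:5,r1:Mul1,r2:Add1,r3:Add2
cycle 5: CDB Add1=12; issue SUB r1<-Add1 // r0:5,r1:Add1,r2:12,r3:Add2
cycle 6: CDB Mul1=49; stall // r0:5,r1:Add1,r2:12,r3:Add2
cycle 7: stall // r0:5,r1:Add1,r2:12,r3:Add2
cycle 8: CDB Add2=19; issue ADD r2<-Add2 // r0:5,r1:Add1,r2:Add2,r3:19
cycle 9: - // r0:5,r1:Add1,r2:Add2,r3:19
cycle 10: - // r0:5,r1:Add1,r2:Add2,r3:19

STATUS = TAG Add1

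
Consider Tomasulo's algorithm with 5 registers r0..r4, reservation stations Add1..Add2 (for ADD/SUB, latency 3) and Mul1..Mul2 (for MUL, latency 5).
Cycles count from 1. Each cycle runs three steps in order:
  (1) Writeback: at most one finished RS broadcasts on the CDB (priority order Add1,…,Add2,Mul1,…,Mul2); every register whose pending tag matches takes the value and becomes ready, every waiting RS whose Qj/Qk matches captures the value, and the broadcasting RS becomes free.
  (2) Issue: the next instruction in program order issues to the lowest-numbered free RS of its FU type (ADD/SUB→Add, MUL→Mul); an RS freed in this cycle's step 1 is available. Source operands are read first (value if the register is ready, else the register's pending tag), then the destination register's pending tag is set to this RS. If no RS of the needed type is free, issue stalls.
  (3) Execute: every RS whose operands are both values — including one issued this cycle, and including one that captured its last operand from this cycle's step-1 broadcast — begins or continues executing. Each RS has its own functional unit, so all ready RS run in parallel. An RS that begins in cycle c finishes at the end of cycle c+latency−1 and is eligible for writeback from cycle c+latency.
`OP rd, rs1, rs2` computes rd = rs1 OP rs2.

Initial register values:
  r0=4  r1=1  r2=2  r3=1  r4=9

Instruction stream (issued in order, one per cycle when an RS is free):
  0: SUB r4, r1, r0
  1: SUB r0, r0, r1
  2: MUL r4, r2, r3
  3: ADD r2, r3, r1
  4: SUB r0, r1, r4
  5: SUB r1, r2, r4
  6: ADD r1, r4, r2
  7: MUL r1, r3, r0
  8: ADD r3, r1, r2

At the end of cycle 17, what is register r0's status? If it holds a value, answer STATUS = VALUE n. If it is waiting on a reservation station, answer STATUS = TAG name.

STATUS = VALUE -1

cycle 1: issue SUB r4<-Add1 // r0:4,r1:1,r2:2,r3:1,r4:Add1
cycle 2: issue SUB r0<-Add2 // r0:Add2,r1:1,r2:2,r3:1,r4:Add1
cycle 3: issue MUL r4<-Mul1 // r0:Add2,r1:1,r2:2,r3:1,r4:Mul1
cycle 4: CDB Add1=-3; issue ADD r2<-Add1 // r0:Add2,r1:1,r2:Add1,r3:1,r4:Mul1
cycle 5: CDB Add2=3; issue SUB r0<-Add2 // r0:Add2,r1:1,r2:Add1,r3:1,r4:Mul1
cycle 6: stall // r0:Add2,r1:1,r2:Add1,r3:1,r4:Mul1
cycle 7: CDB Add1=2; issue SUB r1<-Add1 // r0:Add2,r1:Add1,r2:2,r3:1,r4:Mul1
cycle 8: CDB Mul1=2; stall // r0:Add2,r1:Add1,r2:2,r3:1,r4:2
cycle 9: stall // r0:Add2,r1:Add1,r2:2,r3:1,r4:2
cycle 10: stall // r0:Add2,r1:Add1,r2:2,r3:1,r4:2
cycle 11: CDB Add1=0; issue ADD r1<-Add1 // r0:Add2,r1:Add1,r2:2,r3:1,r4:2
cycle 12: CDB Add2=-1; issue MUL r1<-Mul1 // r0:-1,r1:Mul1,r2:2,r3:1,r4:2
cycle 13: issue ADD r3<-Add2 // r0:-1,r1:Mul1,r2:2,r3:Add2,r4:2
cycle 14: CDB Add1=4 // r0:-1,r1:Mul1,r2:2,r3:Add2,r4:2
cycle 15: - // r0:-1,r1:Mul1,r2:2,r3:Add2,r4:2
cycle 16: - // r0:-1,r1:Mul1,r2:2,r3:Add2,r4:2
cycle 17: CDB Mul1=-1 // r0:-1,r1:-1,r2:2,r3:Add2,r4:2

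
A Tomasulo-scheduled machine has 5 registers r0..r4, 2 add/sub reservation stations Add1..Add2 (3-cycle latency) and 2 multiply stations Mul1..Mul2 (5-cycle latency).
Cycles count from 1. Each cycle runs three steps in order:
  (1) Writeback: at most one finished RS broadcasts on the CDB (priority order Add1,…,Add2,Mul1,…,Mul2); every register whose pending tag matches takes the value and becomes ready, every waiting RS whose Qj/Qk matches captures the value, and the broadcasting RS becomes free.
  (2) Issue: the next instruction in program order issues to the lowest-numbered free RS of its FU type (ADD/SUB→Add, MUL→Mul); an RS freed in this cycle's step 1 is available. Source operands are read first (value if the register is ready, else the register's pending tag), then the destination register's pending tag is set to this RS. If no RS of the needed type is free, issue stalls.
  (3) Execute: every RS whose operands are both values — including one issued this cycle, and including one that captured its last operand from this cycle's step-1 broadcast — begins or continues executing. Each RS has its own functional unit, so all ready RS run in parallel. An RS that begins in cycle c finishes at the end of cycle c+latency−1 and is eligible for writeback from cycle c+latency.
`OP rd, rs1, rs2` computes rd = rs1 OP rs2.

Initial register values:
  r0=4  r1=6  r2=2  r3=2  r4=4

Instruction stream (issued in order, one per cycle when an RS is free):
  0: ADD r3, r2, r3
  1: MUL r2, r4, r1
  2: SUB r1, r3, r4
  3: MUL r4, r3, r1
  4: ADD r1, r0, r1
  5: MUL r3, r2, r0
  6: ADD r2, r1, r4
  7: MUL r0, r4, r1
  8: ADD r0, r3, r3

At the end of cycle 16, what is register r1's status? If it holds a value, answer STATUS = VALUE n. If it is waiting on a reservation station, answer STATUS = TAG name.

STATUS = VALUE 4

cycle 1: issue ADD r3<-Add1 // r0:4,r1:6,r2:2,r3:Add1,r4:4
cycle 2: issue MUL r2<-Mul1 // r0:4,r1:6,r2:Mul1,r3:Add1,r4:4
cycle 3: issue SUB r1<-Add2 // r0:4,r1:Add2,r2:Mul1,r3:Add1,r4:4
cycle 4: CDB Add1=4; issue MUL r4<-Mul2 // r0:4,r1:Add2,r2:Mul1,r3:4,r4:Mul2
cycle 5: issue ADD r1<-Add1 // r0:4,r1:Add1,r2:Mul1,r3:4,r4:Mul2
cycle 6: stall // r0:4,r1:Add1,r2:Mul1,r3:4,r4:Mul2
cycle 7: CDB Add2=0; stall // r0:4,r1:Add1,r2:Mul1,r3:4,r4:Mul2
cycle 8: CDB Mul1=24; issue MUL r3<-Mul1 // r0:4,r1:Add1,r2:24,r3:Mul1,r4:Mul2
cycle 9: issue ADD r2<-Add2 // r0:4,r1:Add1,r2:Add2,r3:Mul1,r4:Mul2
cycle 10: CDB Add1=4; stall // r0:4,r1:4,r2:Add2,r3:Mul1,r4:Mul2
cycle 11: stall // r0:4,r1:4,r2:Add2,r3:Mul1,r4:Mul2
cycle 12: CDB Mul2=0; issue MUL r0<-Mul2 // r0:Mul2,r1:4,r2:Add2,r3:Mul1,r4:0
cycle 13: CDB Mul1=96; issue ADD r0<-Add1 // r0:Add1,r1:4,r2:Add2,r3:96,r4:0
cycle 14: - // r0:Add1,r1:4,r2:Add2,r3:96,r4:0
cycle 15: CDB Add2=4 // r0:Add1,r1:4,r2:4,r3:96,r4:0
cycle 16: CDB Add1=192 // r0:192,r1:4,r2:4,r3:96,r4:0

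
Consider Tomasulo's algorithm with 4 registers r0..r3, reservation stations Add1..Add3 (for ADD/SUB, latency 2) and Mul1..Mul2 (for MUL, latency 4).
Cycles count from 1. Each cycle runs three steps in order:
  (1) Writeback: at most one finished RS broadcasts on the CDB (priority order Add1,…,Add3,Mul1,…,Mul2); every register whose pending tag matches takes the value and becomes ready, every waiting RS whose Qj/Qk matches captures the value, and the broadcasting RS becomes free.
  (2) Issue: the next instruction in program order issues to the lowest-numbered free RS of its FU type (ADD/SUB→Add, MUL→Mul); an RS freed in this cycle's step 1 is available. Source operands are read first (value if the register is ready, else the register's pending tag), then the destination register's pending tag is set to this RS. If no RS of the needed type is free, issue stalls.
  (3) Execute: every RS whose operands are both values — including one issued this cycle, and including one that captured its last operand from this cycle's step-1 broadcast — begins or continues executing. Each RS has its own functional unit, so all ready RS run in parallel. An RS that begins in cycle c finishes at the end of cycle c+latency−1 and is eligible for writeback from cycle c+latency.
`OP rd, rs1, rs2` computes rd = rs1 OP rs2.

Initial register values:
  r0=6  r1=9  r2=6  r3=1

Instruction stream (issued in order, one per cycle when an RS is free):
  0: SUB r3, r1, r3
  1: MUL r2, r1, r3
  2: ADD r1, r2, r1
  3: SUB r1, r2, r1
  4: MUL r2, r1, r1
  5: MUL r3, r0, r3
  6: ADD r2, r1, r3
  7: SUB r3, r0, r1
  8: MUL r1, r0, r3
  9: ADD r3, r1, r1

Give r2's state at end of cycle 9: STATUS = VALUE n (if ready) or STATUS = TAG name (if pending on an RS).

STATUS = TAG Add3

  c1: issue SUB r3<-Add1  regs: r0:6,r1:9,r2:6,r3:Add1
  c2: issue MUL r2<-Mul1  regs: r0:6,r1:9,r2:Mul1,r3:Add1
  c3: CDB Add1=8; issue ADD r1<-Add1  regs: r0:6,r1:Add1,r2:Mul1,r3:8
  c4: issue SUB r1<-Add2  regs: r0:6,r1:Add2,r2:Mul1,r3:8
  c5: issue MUL r2<-Mul2  regs: r0:6,r1:Add2,r2:Mul2,r3:8
  c6: stall  regs: r0:6,r1:Add2,r2:Mul2,r3:8
  c7: CDB Mul1=72; issue MUL r3<-Mul1  regs: r0:6,r1:Add2,r2:Mul2,r3:Mul1
  c8: issue ADD r2<-Add3  regs: r0:6,r1:Add2,r2:Add3,r3:Mul1
  c9: CDB Add1=81; issue SUB r3<-Add1  regs: r0:6,r1:Add2,r2:Add3,r3:Add1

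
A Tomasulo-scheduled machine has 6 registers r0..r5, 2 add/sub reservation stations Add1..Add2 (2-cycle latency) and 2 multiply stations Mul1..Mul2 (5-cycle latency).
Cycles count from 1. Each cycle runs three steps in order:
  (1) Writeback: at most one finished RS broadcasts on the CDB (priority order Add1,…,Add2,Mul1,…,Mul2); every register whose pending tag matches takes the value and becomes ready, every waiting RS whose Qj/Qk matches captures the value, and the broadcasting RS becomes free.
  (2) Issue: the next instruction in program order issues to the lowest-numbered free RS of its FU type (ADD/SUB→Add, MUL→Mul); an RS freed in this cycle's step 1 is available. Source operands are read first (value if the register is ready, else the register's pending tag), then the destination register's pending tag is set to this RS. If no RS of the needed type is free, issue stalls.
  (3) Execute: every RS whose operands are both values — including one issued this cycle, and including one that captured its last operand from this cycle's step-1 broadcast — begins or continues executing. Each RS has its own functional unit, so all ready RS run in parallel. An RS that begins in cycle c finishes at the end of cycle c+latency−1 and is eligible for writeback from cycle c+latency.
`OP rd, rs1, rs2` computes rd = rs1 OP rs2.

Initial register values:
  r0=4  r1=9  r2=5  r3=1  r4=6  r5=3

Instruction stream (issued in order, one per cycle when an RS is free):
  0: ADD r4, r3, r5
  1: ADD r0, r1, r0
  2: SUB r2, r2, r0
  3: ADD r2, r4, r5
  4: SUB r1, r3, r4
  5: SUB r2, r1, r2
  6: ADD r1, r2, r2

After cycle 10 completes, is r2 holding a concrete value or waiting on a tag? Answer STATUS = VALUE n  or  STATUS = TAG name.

STATUS = VALUE -10

  c1: issue ADD r4<-Add1  regs: r0:4,r1:9,r2:5,r3:1,r4:Add1,r5:3
  c2: issue ADD r0<-Add2  regs: r0:Add2,r1:9,r2:5,r3:1,r4:Add1,r5:3
  c3: CDB Add1=4; issue SUB r2<-Add1  regs: r0:Add2,r1:9,r2:Add1,r3:1,r4:4,r5:3
  c4: CDB Add2=13; issue ADD r2<-Add2  regs: r0:13,r1:9,r2:Add2,r3:1,r4:4,r5:3
  c5: stall  regs: r0:13,r1:9,r2:Add2,r3:1,r4:4,r5:3
  c6: CDB Add1=-8; issue SUB r1<-Add1  regs: r0:13,r1:Add1,r2:Add2,r3:1,r4:4,r5:3
  c7: CDB Add2=7; issue SUB r2<-Add2  regs: r0:13,r1:Add1,r2:Add2,r3:1,r4:4,r5:3
  c8: CDB Add1=-3; issue ADD r1<-Add1  regs: r0:13,r1:Add1,r2:Add2,r3:1,r4:4,r5:3
  c9: -  regs: r0:13,r1:Add1,r2:Add2,r3:1,r4:4,r5:3
  c10: CDB Add2=-10  regs: r0:13,r1:Add1,r2:-10,r3:1,r4:4,r5:3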